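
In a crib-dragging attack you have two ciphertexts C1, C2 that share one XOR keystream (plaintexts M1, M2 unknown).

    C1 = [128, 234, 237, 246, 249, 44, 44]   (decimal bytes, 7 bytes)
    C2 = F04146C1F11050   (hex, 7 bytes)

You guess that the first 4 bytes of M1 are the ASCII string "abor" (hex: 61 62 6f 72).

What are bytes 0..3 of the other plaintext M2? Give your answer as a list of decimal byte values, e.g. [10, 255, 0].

First, C1 ⊕ C2 = (M1 ⊕ K) ⊕ (M2 ⊕ K) = M1 ⊕ M2, so the key drops out. Then M2 = (M1 ⊕ M2) ⊕ M1 over the first 4 bytes.
byte 0: (80 xor f0) xor 61 = 70 xor 61 = 11
byte 1: (ea xor 41) xor 62 = ab xor 62 = c9
byte 2: (ed xor 46) xor 6f = ab xor 6f = c4
byte 3: (f6 xor c1) xor 72 = 37 xor 72 = 45

[17, 201, 196, 69]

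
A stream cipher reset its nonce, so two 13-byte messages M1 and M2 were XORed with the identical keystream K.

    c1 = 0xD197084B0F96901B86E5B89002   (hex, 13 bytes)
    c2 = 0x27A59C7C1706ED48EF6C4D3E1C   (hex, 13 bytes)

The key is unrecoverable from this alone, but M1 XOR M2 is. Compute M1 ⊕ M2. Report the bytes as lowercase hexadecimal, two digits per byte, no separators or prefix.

f632943718907d536989f5ae1e

c1 ⊕ c2 = (M1 ⊕ K) ⊕ (M2 ⊕ K) = M1 ⊕ M2 — the shared key cancels under XOR.
byte 0: 11010001 XOR 00100111 = 11110110
byte 1: 10010111 XOR 10100101 = 00110010
byte 2: 00001000 XOR 10011100 = 10010100
byte 3: 01001011 XOR 01111100 = 00110111
byte 4: 00001111 XOR 00010111 = 00011000
byte 5: 10010110 XOR 00000110 = 10010000
byte 6: 10010000 XOR 11101101 = 01111101
byte 7: 00011011 XOR 01001000 = 01010011
byte 8: 10000110 XOR 11101111 = 01101001
byte 9: 11100101 XOR 01101100 = 10001001
byte 10: 10111000 XOR 01001101 = 11110101
byte 11: 10010000 XOR 00111110 = 10101110
byte 12: 00000010 XOR 00011100 = 00011110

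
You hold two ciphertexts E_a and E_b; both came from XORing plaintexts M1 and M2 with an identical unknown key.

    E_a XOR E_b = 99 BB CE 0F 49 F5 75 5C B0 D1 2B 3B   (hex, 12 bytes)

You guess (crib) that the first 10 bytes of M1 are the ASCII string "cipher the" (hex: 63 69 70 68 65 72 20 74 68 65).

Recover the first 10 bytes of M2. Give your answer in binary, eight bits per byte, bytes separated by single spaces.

11111010 11010010 10111110 01100111 00101100 10000111 01010101 00101000 11011000 10110100

Since E_a ⊕ E_b = M1 ⊕ M2, XORing with the guessed M1 bytes yields the corresponding M2 bytes: M2 = (E_a ⊕ E_b) ⊕ M1.
byte 0: 99 xor 63 = fa
byte 1: bb xor 69 = d2
byte 2: ce xor 70 = be
byte 3: 0f xor 68 = 67
byte 4: 49 xor 65 = 2c
byte 5: f5 xor 72 = 87
byte 6: 75 xor 20 = 55
byte 7: 5c xor 74 = 28
byte 8: b0 xor 68 = d8
byte 9: d1 xor 65 = b4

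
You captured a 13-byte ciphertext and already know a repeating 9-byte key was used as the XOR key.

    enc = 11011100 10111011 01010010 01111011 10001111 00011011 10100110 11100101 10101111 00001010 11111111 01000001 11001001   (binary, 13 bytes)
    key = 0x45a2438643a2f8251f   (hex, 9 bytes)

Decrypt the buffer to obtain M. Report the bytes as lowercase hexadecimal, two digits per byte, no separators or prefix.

The 9-byte key repeats, so the effective keystream is 45 a2 43 86 43 a2 f8 25 1f 45 a2 43 86.
byte 0: dc XOR 45 = 99
byte 1: bb XOR a2 = 19
byte 2: 52 XOR 43 = 11
byte 3: 7b XOR 86 = fd
byte 4: 8f XOR 43 = cc
byte 5: 1b XOR a2 = b9
byte 6: a6 XOR f8 = 5e
byte 7: e5 XOR 25 = c0
byte 8: af XOR 1f = b0
byte 9: 0a XOR 45 = 4f
byte 10: ff XOR a2 = 5d
byte 11: 41 XOR 43 = 02
byte 12: c9 XOR 86 = 4f

991911fdccb95ec0b04f5d024f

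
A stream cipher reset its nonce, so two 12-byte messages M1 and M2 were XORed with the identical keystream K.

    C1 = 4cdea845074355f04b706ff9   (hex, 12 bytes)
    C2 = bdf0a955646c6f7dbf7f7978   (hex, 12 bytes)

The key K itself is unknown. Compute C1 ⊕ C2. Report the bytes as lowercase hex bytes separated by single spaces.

f1 2e 01 10 63 2f 3a 8d f4 0f 16 81

C1 ⊕ C2 = (M1 ⊕ K) ⊕ (M2 ⊕ K) = M1 ⊕ M2 — the shared key cancels under XOR.
4c ⊕ bd = f1
de ⊕ f0 = 2e
a8 ⊕ a9 = 01
45 ⊕ 55 = 10
07 ⊕ 64 = 63
43 ⊕ 6c = 2f
55 ⊕ 6f = 3a
f0 ⊕ 7d = 8d
4b ⊕ bf = f4
70 ⊕ 7f = 0f
6f ⊕ 79 = 16
f9 ⊕ 78 = 81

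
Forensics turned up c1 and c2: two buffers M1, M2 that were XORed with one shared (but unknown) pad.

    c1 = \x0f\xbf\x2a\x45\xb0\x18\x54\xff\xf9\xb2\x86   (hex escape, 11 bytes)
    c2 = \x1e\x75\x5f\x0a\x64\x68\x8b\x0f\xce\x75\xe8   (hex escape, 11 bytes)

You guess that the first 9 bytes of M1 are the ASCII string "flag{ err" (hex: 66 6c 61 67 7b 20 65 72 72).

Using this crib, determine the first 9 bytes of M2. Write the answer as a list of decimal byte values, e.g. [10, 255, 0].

First, c1 ⊕ c2 = (M1 ⊕ K) ⊕ (M2 ⊕ K) = M1 ⊕ M2, so the key drops out. Then M2 = (M1 ⊕ M2) ⊕ M1 over the first 9 bytes.
byte 0: (0f xor 1e) xor 66 = 11 xor 66 = 77
byte 1: (bf xor 75) xor 6c = ca xor 6c = a6
byte 2: (2a xor 5f) xor 61 = 75 xor 61 = 14
byte 3: (45 xor 0a) xor 67 = 4f xor 67 = 28
byte 4: (b0 xor 64) xor 7b = d4 xor 7b = af
byte 5: (18 xor 68) xor 20 = 70 xor 20 = 50
byte 6: (54 xor 8b) xor 65 = df xor 65 = ba
byte 7: (ff xor 0f) xor 72 = f0 xor 72 = 82
byte 8: (f9 xor ce) xor 72 = 37 xor 72 = 45

[119, 166, 20, 40, 175, 80, 186, 130, 69]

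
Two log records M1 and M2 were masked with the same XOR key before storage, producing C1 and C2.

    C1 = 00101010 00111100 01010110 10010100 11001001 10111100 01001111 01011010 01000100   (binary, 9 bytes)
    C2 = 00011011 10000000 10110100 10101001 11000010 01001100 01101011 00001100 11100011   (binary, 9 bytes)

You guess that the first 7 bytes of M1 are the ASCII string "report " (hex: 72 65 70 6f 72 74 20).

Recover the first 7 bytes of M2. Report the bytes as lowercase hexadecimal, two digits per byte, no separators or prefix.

First, C1 ⊕ C2 = (M1 ⊕ K) ⊕ (M2 ⊕ K) = M1 ⊕ M2, so the key drops out. Then M2 = (M1 ⊕ M2) ⊕ M1 over the first 7 bytes.
byte 0: (2a xor 1b) xor 72 = 31 xor 72 = 43
byte 1: (3c xor 80) xor 65 = bc xor 65 = d9
byte 2: (56 xor b4) xor 70 = e2 xor 70 = 92
byte 3: (94 xor a9) xor 6f = 3d xor 6f = 52
byte 4: (c9 xor c2) xor 72 = 0b xor 72 = 79
byte 5: (bc xor 4c) xor 74 = f0 xor 74 = 84
byte 6: (4f xor 6b) xor 20 = 24 xor 20 = 04

43d99252798404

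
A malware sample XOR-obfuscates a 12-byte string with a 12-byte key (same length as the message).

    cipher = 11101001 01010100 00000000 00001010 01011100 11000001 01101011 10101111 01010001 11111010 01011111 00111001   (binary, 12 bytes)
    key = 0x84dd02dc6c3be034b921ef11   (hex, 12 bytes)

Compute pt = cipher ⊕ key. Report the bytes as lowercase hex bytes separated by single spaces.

6d 89 02 d6 30 fa 8b 9b e8 db b0 28

XOR is its own inverse, so applying the key byte-wise gives the result directly.
byte 0: 11101001 xor 10000100 = 01101101
byte 1: 01010100 xor 11011101 = 10001001
byte 2: 00000000 xor 00000010 = 00000010
byte 3: 00001010 xor 11011100 = 11010110
byte 4: 01011100 xor 01101100 = 00110000
byte 5: 11000001 xor 00111011 = 11111010
byte 6: 01101011 xor 11100000 = 10001011
byte 7: 10101111 xor 00110100 = 10011011
byte 8: 01010001 xor 10111001 = 11101000
byte 9: 11111010 xor 00100001 = 11011011
byte 10: 01011111 xor 11101111 = 10110000
byte 11: 00111001 xor 00010001 = 00101000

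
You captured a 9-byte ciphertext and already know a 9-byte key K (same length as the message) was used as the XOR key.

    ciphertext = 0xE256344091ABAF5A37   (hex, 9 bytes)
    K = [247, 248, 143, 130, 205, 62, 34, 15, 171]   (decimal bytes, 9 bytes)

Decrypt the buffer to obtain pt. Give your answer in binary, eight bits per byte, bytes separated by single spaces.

XOR is its own inverse, so applying the key byte-wise gives the result directly.
e2 ^ f7 = 15
56 ^ f8 = ae
34 ^ 8f = bb
40 ^ 82 = c2
91 ^ cd = 5c
ab ^ 3e = 95
af ^ 22 = 8d
5a ^ 0f = 55
37 ^ ab = 9c

00010101 10101110 10111011 11000010 01011100 10010101 10001101 01010101 10011100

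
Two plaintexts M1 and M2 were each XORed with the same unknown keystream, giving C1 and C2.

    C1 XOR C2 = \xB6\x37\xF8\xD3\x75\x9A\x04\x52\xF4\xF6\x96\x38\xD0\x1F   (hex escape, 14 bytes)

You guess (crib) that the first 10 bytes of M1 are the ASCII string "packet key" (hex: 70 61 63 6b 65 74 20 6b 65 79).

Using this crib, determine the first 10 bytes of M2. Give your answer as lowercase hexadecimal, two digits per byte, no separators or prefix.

c6569bb810ee2439918f

Since C1 ⊕ C2 = M1 ⊕ M2, XORing with the guessed M1 bytes yields the corresponding M2 bytes: M2 = (C1 ⊕ C2) ⊕ M1.
b6 xor 70 = c6
37 xor 61 = 56
f8 xor 63 = 9b
d3 xor 6b = b8
75 xor 65 = 10
9a xor 74 = ee
04 xor 20 = 24
52 xor 6b = 39
f4 xor 65 = 91
f6 xor 79 = 8f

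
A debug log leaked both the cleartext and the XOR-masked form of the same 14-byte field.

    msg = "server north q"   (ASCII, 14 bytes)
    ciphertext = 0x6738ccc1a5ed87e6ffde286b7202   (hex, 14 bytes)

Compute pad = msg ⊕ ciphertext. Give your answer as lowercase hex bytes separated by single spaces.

Since ciphertext = msg ⊕ pad, XORing both sides with msg gives pad = msg ⊕ ciphertext.
byte 0: 73 XOR 67 = 14
byte 1: 65 XOR 38 = 5d
byte 2: 72 XOR cc = be
byte 3: 76 XOR c1 = b7
byte 4: 65 XOR a5 = c0
byte 5: 72 XOR ed = 9f
byte 6: 20 XOR 87 = a7
byte 7: 6e XOR e6 = 88
byte 8: 6f XOR ff = 90
byte 9: 72 XOR de = ac
byte 10: 74 XOR 28 = 5c
byte 11: 68 XOR 6b = 03
byte 12: 20 XOR 72 = 52
byte 13: 71 XOR 02 = 73

14 5d be b7 c0 9f a7 88 90 ac 5c 03 52 73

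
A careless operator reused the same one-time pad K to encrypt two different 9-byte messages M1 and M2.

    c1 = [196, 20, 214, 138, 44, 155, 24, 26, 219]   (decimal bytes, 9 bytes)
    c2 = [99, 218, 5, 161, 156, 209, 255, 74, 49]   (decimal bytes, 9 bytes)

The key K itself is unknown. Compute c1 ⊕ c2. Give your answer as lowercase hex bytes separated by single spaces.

a7 ce d3 2b b0 4a e7 50 ea

c1 ⊕ c2 = (M1 ⊕ K) ⊕ (M2 ⊕ K) = M1 ⊕ M2 — the shared key cancels under XOR.
c4 xor 63 = a7
14 xor da = ce
d6 xor 05 = d3
8a xor a1 = 2b
2c xor 9c = b0
9b xor d1 = 4a
18 xor ff = e7
1a xor 4a = 50
db xor 31 = ea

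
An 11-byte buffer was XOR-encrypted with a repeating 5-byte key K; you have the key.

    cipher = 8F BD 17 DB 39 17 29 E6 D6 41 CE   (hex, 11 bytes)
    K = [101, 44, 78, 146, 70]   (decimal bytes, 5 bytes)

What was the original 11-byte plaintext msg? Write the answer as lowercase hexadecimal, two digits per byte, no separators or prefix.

The 5-byte key repeats, so the effective keystream is 65 2c 4e 92 46 65 2c 4e 92 46 65.
byte 0: 8f XOR 65 = ea
byte 1: bd XOR 2c = 91
byte 2: 17 XOR 4e = 59
byte 3: db XOR 92 = 49
byte 4: 39 XOR 46 = 7f
byte 5: 17 XOR 65 = 72
byte 6: 29 XOR 2c = 05
byte 7: e6 XOR 4e = a8
byte 8: d6 XOR 92 = 44
byte 9: 41 XOR 46 = 07
byte 10: ce XOR 65 = ab

ea9159497f7205a84407ab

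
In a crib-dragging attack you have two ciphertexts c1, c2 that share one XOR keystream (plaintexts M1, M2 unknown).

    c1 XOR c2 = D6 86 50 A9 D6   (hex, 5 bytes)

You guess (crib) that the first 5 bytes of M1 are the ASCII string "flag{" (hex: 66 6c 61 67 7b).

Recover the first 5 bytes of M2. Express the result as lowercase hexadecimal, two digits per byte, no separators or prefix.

b0ea31cead

Since c1 ⊕ c2 = M1 ⊕ M2, XORing with the guessed M1 bytes yields the corresponding M2 bytes: M2 = (c1 ⊕ c2) ⊕ M1.
d6 ^ 66 = b0
86 ^ 6c = ea
50 ^ 61 = 31
a9 ^ 67 = ce
d6 ^ 7b = ad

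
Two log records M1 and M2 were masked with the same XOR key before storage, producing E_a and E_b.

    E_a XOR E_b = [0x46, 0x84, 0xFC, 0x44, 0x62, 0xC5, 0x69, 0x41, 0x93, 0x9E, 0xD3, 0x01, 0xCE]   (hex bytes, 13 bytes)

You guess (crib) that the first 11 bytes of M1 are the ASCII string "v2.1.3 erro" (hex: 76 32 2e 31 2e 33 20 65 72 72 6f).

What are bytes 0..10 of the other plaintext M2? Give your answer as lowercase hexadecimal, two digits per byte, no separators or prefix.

Since E_a ⊕ E_b = M1 ⊕ M2, XORing with the guessed M1 bytes yields the corresponding M2 bytes: M2 = (E_a ⊕ E_b) ⊕ M1.
01000110 XOR 01110110 = 00110000
10000100 XOR 00110010 = 10110110
11111100 XOR 00101110 = 11010010
01000100 XOR 00110001 = 01110101
01100010 XOR 00101110 = 01001100
11000101 XOR 00110011 = 11110110
01101001 XOR 00100000 = 01001001
01000001 XOR 01100101 = 00100100
10010011 XOR 01110010 = 11100001
10011110 XOR 01110010 = 11101100
11010011 XOR 01101111 = 10111100

30b6d2754cf64924e1ecbc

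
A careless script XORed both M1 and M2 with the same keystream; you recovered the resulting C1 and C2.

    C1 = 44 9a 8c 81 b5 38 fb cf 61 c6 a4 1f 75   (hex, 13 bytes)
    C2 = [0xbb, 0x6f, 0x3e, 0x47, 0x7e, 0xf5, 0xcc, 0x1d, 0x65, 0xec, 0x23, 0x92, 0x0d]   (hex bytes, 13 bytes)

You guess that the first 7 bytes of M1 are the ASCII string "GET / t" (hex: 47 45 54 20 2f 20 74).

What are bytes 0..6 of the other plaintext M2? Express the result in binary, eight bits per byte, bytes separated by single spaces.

First, C1 ⊕ C2 = (M1 ⊕ K) ⊕ (M2 ⊕ K) = M1 ⊕ M2, so the key drops out. Then M2 = (M1 ⊕ M2) ⊕ M1 over the first 7 bytes.
byte 0: (44 ⊕ bb) ⊕ 47 = ff ⊕ 47 = b8
byte 1: (9a ⊕ 6f) ⊕ 45 = f5 ⊕ 45 = b0
byte 2: (8c ⊕ 3e) ⊕ 54 = b2 ⊕ 54 = e6
byte 3: (81 ⊕ 47) ⊕ 20 = c6 ⊕ 20 = e6
byte 4: (b5 ⊕ 7e) ⊕ 2f = cb ⊕ 2f = e4
byte 5: (38 ⊕ f5) ⊕ 20 = cd ⊕ 20 = ed
byte 6: (fb ⊕ cc) ⊕ 74 = 37 ⊕ 74 = 43

10111000 10110000 11100110 11100110 11100100 11101101 01000011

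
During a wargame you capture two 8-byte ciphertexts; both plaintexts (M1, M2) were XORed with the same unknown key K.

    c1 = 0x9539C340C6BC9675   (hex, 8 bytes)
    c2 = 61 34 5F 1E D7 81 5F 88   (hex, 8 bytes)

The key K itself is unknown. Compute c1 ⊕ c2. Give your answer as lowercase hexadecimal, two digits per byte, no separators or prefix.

f40d9c5e113dc9fd

c1 ⊕ c2 = (M1 ⊕ K) ⊕ (M2 ⊕ K) = M1 ⊕ M2 — the shared key cancels under XOR.
149 xor  97 = 244
 57 xor  52 =  13
195 xor  95 = 156
 64 xor  30 =  94
198 xor 215 =  17
188 xor 129 =  61
150 xor  95 = 201
117 xor 136 = 253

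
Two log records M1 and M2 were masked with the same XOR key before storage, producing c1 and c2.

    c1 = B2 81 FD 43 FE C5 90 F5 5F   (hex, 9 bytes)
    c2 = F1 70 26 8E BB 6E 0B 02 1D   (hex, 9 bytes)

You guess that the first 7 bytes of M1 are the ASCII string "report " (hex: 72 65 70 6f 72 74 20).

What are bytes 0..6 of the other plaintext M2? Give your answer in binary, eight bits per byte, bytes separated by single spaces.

First, c1 ⊕ c2 = (M1 ⊕ K) ⊕ (M2 ⊕ K) = M1 ⊕ M2, so the key drops out. Then M2 = (M1 ⊕ M2) ⊕ M1 over the first 7 bytes.
byte 0: (b2 ^ f1) ^ 72 = 43 ^ 72 = 31
byte 1: (81 ^ 70) ^ 65 = f1 ^ 65 = 94
byte 2: (fd ^ 26) ^ 70 = db ^ 70 = ab
byte 3: (43 ^ 8e) ^ 6f = cd ^ 6f = a2
byte 4: (fe ^ bb) ^ 72 = 45 ^ 72 = 37
byte 5: (c5 ^ 6e) ^ 74 = ab ^ 74 = df
byte 6: (90 ^ 0b) ^ 20 = 9b ^ 20 = bb

00110001 10010100 10101011 10100010 00110111 11011111 10111011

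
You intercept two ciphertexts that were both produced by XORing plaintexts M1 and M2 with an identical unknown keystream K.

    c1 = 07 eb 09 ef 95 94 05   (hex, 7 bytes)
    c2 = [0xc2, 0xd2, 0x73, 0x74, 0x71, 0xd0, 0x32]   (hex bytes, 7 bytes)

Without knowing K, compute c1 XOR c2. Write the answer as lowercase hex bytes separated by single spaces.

c5 39 7a 9b e4 44 37

c1 ⊕ c2 = (M1 ⊕ K) ⊕ (M2 ⊕ K) = M1 ⊕ M2 — the shared key cancels under XOR.
byte 0:   7 ^ 194 = 197
byte 1: 235 ^ 210 =  57
byte 2:   9 ^ 115 = 122
byte 3: 239 ^ 116 = 155
byte 4: 149 ^ 113 = 228
byte 5: 148 ^ 208 =  68
byte 6:   5 ^  50 =  55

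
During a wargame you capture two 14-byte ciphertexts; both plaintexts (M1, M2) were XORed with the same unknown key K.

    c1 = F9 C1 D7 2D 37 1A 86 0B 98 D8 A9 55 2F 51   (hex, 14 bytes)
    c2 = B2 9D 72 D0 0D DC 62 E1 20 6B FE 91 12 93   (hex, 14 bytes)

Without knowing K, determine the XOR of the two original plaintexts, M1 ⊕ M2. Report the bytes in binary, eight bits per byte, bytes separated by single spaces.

c1 ⊕ c2 = (M1 ⊕ K) ⊕ (M2 ⊕ K) = M1 ⊕ M2 — the shared key cancels under XOR.
byte 0: 249 ^ 178 =  75
byte 1: 193 ^ 157 =  92
byte 2: 215 ^ 114 = 165
byte 3:  45 ^ 208 = 253
byte 4:  55 ^  13 =  58
byte 5:  26 ^ 220 = 198
byte 6: 134 ^  98 = 228
byte 7:  11 ^ 225 = 234
byte 8: 152 ^  32 = 184
byte 9: 216 ^ 107 = 179
byte 10: 169 ^ 254 =  87
byte 11:  85 ^ 145 = 196
byte 12:  47 ^  18 =  61
byte 13:  81 ^ 147 = 194

01001011 01011100 10100101 11111101 00111010 11000110 11100100 11101010 10111000 10110011 01010111 11000100 00111101 11000010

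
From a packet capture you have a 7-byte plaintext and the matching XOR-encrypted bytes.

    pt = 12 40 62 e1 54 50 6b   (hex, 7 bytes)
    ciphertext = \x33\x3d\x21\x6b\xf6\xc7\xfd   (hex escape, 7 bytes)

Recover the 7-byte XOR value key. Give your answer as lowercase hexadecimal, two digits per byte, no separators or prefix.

Since ciphertext = pt ⊕ key, XORing both sides with pt gives key = pt ⊕ ciphertext.
12 ^ 33 = 21
40 ^ 3d = 7d
62 ^ 21 = 43
e1 ^ 6b = 8a
54 ^ f6 = a2
50 ^ c7 = 97
6b ^ fd = 96

217d438aa29796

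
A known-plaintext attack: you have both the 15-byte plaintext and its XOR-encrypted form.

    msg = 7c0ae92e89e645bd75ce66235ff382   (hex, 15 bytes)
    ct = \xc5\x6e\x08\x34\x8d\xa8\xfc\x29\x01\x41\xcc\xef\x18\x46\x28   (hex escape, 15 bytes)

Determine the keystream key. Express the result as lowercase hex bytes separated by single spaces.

Since ct = msg ⊕ key, XORing both sides with msg gives key = msg ⊕ ct.
7c XOR c5 = b9
0a XOR 6e = 64
e9 XOR 08 = e1
2e XOR 34 = 1a
89 XOR 8d = 04
e6 XOR a8 = 4e
45 XOR fc = b9
bd XOR 29 = 94
75 XOR 01 = 74
ce XOR 41 = 8f
66 XOR cc = aa
23 XOR ef = cc
5f XOR 18 = 47
f3 XOR 46 = b5
82 XOR 28 = aa

b9 64 e1 1a 04 4e b9 94 74 8f aa cc 47 b5 aa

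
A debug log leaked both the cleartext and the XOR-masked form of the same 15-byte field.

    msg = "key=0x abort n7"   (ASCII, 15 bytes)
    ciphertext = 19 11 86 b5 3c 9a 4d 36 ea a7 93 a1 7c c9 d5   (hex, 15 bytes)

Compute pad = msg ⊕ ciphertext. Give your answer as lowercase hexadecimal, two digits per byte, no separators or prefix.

7274ff880ce26d5788c8e1d55ca7e2

Since ciphertext = msg ⊕ pad, XORing both sides with msg gives pad = msg ⊕ ciphertext.
01101011 ⊕ 00011001 = 01110010
01100101 ⊕ 00010001 = 01110100
01111001 ⊕ 10000110 = 11111111
00111101 ⊕ 10110101 = 10001000
00110000 ⊕ 00111100 = 00001100
01111000 ⊕ 10011010 = 11100010
00100000 ⊕ 01001101 = 01101101
01100001 ⊕ 00110110 = 01010111
01100010 ⊕ 11101010 = 10001000
01101111 ⊕ 10100111 = 11001000
01110010 ⊕ 10010011 = 11100001
01110100 ⊕ 10100001 = 11010101
00100000 ⊕ 01111100 = 01011100
01101110 ⊕ 11001001 = 10100111
00110111 ⊕ 11010101 = 11100010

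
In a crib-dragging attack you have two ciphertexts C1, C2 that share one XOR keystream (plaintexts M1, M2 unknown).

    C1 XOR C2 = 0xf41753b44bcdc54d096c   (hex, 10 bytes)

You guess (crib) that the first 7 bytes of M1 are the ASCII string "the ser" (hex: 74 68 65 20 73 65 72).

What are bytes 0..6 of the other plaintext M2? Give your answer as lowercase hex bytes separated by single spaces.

80 7f 36 94 38 a8 b7

Since C1 ⊕ C2 = M1 ⊕ M2, XORing with the guessed M1 bytes yields the corresponding M2 bytes: M2 = (C1 ⊕ C2) ⊕ M1.
f4 xor 74 = 80
17 xor 68 = 7f
53 xor 65 = 36
b4 xor 20 = 94
4b xor 73 = 38
cd xor 65 = a8
c5 xor 72 = b7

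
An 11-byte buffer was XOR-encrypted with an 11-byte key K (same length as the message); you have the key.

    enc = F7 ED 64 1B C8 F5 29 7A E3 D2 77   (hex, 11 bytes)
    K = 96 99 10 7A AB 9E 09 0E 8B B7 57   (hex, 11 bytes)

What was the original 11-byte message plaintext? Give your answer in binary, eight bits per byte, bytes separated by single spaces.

01100001 01110100 01110100 01100001 01100011 01101011 00100000 01110100 01101000 01100101 00100000

byte 0: 247 xor 150 =  97
byte 1: 237 xor 153 = 116
byte 2: 100 xor  16 = 116
byte 3:  27 xor 122 =  97
byte 4: 200 xor 171 =  99
byte 5: 245 xor 158 = 107
byte 6:  41 xor   9 =  32
byte 7: 122 xor  14 = 116
byte 8: 227 xor 139 = 104
byte 9: 210 xor 183 = 101
byte 10: 119 xor  87 =  32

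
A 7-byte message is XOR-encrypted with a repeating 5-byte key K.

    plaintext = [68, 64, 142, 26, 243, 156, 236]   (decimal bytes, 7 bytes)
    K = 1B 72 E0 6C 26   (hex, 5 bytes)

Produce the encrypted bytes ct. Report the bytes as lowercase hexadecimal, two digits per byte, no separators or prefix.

The 5-byte key repeats, so the effective keystream is 1b 72 e0 6c 26 1b 72.
byte 0: 44 XOR 1b = 5f
byte 1: 40 XOR 72 = 32
byte 2: 8e XOR e0 = 6e
byte 3: 1a XOR 6c = 76
byte 4: f3 XOR 26 = d5
byte 5: 9c XOR 1b = 87
byte 6: ec XOR 72 = 9e

5f326e76d5879e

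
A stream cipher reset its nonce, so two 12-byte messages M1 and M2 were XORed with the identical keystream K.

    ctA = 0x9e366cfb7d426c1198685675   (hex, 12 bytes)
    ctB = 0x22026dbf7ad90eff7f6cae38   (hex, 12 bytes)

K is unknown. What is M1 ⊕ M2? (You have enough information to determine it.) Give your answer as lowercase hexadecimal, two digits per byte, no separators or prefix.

bc340144079b62eee704f84d

ctA ⊕ ctB = (M1 ⊕ K) ⊕ (M2 ⊕ K) = M1 ⊕ M2 — the shared key cancels under XOR.
158 ^  34 = 188
 54 ^   2 =  52
108 ^ 109 =   1
251 ^ 191 =  68
125 ^ 122 =   7
 66 ^ 217 = 155
108 ^  14 =  98
 17 ^ 255 = 238
152 ^ 127 = 231
104 ^ 108 =   4
 86 ^ 174 = 248
117 ^  56 =  77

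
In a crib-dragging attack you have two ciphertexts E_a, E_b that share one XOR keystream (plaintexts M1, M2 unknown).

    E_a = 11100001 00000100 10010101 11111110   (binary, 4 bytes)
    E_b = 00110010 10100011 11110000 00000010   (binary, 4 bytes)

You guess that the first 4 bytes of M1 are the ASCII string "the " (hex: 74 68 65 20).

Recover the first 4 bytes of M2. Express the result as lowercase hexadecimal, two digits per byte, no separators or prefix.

a7cf00dc

First, E_a ⊕ E_b = (M1 ⊕ K) ⊕ (M2 ⊕ K) = M1 ⊕ M2, so the key drops out. Then M2 = (M1 ⊕ M2) ⊕ M1 over the first 4 bytes.
byte 0: (e1 XOR 32) XOR 74 = d3 XOR 74 = a7
byte 1: (04 XOR a3) XOR 68 = a7 XOR 68 = cf
byte 2: (95 XOR f0) XOR 65 = 65 XOR 65 = 00
byte 3: (fe XOR 02) XOR 20 = fc XOR 20 = dc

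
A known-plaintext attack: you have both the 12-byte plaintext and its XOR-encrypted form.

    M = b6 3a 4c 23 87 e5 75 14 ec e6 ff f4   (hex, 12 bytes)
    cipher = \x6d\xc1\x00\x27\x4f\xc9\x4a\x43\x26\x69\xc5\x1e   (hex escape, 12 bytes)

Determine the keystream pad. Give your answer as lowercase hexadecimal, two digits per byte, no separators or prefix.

dbfb4c04c82c3f57ca8f3aea

Since cipher = M ⊕ pad, XORing both sides with M gives pad = M ⊕ cipher.
182 ^ 109 = 219
 58 ^ 193 = 251
 76 ^   0 =  76
 35 ^  39 =   4
135 ^  79 = 200
229 ^ 201 =  44
117 ^  74 =  63
 20 ^  67 =  87
236 ^  38 = 202
230 ^ 105 = 143
255 ^ 197 =  58
244 ^  30 = 234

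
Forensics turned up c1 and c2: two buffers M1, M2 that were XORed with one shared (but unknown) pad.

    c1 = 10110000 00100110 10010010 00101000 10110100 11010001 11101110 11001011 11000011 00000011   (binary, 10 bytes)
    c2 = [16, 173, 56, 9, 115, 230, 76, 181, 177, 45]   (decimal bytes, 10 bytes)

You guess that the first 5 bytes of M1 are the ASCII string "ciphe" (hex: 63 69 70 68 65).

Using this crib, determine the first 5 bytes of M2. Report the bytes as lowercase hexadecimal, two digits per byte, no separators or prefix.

First, c1 ⊕ c2 = (M1 ⊕ K) ⊕ (M2 ⊕ K) = M1 ⊕ M2, so the key drops out. Then M2 = (M1 ⊕ M2) ⊕ M1 over the first 5 bytes.
byte 0: (b0 ^ 10) ^ 63 = a0 ^ 63 = c3
byte 1: (26 ^ ad) ^ 69 = 8b ^ 69 = e2
byte 2: (92 ^ 38) ^ 70 = aa ^ 70 = da
byte 3: (28 ^ 09) ^ 68 = 21 ^ 68 = 49
byte 4: (b4 ^ 73) ^ 65 = c7 ^ 65 = a2

c3e2da49a2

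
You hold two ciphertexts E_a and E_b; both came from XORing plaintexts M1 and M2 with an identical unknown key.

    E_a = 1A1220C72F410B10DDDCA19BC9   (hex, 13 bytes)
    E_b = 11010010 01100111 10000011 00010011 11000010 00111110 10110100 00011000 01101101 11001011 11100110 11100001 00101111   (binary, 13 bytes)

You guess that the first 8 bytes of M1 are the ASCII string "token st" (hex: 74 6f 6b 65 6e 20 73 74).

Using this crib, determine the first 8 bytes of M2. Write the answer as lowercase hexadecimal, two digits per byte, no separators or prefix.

bc1ac8b1835fcc7c

First, E_a ⊕ E_b = (M1 ⊕ K) ⊕ (M2 ⊕ K) = M1 ⊕ M2, so the key drops out. Then M2 = (M1 ⊕ M2) ⊕ M1 over the first 8 bytes.
byte 0: (1a ^ d2) ^ 74 = c8 ^ 74 = bc
byte 1: (12 ^ 67) ^ 6f = 75 ^ 6f = 1a
byte 2: (20 ^ 83) ^ 6b = a3 ^ 6b = c8
byte 3: (c7 ^ 13) ^ 65 = d4 ^ 65 = b1
byte 4: (2f ^ c2) ^ 6e = ed ^ 6e = 83
byte 5: (41 ^ 3e) ^ 20 = 7f ^ 20 = 5f
byte 6: (0b ^ b4) ^ 73 = bf ^ 73 = cc
byte 7: (10 ^ 18) ^ 74 = 08 ^ 74 = 7c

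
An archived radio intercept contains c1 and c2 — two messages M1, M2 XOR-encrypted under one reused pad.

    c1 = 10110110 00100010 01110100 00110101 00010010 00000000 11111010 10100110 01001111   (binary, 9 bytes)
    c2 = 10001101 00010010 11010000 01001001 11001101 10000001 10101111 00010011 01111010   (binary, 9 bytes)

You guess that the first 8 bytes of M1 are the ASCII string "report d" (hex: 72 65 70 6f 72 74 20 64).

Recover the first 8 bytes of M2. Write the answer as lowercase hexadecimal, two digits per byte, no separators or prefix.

4955d413adf575d1

First, c1 ⊕ c2 = (M1 ⊕ K) ⊕ (M2 ⊕ K) = M1 ⊕ M2, so the key drops out. Then M2 = (M1 ⊕ M2) ⊕ M1 over the first 8 bytes.
byte 0: (b6 xor 8d) xor 72 = 3b xor 72 = 49
byte 1: (22 xor 12) xor 65 = 30 xor 65 = 55
byte 2: (74 xor d0) xor 70 = a4 xor 70 = d4
byte 3: (35 xor 49) xor 6f = 7c xor 6f = 13
byte 4: (12 xor cd) xor 72 = df xor 72 = ad
byte 5: (00 xor 81) xor 74 = 81 xor 74 = f5
byte 6: (fa xor af) xor 20 = 55 xor 20 = 75
byte 7: (a6 xor 13) xor 64 = b5 xor 64 = d1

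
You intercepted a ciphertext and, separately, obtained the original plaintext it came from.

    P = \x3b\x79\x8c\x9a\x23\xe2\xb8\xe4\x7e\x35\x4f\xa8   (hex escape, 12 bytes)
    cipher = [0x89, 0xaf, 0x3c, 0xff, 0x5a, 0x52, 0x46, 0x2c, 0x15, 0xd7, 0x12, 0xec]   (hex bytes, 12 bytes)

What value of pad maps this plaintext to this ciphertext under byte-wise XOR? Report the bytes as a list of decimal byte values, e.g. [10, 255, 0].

Since cipher = P ⊕ pad, XORing both sides with P gives pad = P ⊕ cipher.
3b xor 89 = b2
79 xor af = d6
8c xor 3c = b0
9a xor ff = 65
23 xor 5a = 79
e2 xor 52 = b0
b8 xor 46 = fe
e4 xor 2c = c8
7e xor 15 = 6b
35 xor d7 = e2
4f xor 12 = 5d
a8 xor ec = 44

[178, 214, 176, 101, 121, 176, 254, 200, 107, 226, 93, 68]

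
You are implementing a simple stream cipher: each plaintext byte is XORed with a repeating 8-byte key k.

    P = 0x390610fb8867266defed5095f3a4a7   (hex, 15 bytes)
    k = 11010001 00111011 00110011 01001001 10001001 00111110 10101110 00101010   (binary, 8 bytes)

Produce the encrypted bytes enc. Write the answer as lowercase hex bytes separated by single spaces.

The 8-byte key repeats, so the effective keystream is d1 3b 33 49 89 3e ae 2a d1 3b 33 49 89 3e ae.
byte 0: 00111001 XOR 11010001 = 11101000
byte 1: 00000110 XOR 00111011 = 00111101
byte 2: 00010000 XOR 00110011 = 00100011
byte 3: 11111011 XOR 01001001 = 10110010
byte 4: 10001000 XOR 10001001 = 00000001
byte 5: 01100111 XOR 00111110 = 01011001
byte 6: 00100110 XOR 10101110 = 10001000
byte 7: 01101101 XOR 00101010 = 01000111
byte 8: 11101111 XOR 11010001 = 00111110
byte 9: 11101101 XOR 00111011 = 11010110
byte 10: 01010000 XOR 00110011 = 01100011
byte 11: 10010101 XOR 01001001 = 11011100
byte 12: 11110011 XOR 10001001 = 01111010
byte 13: 10100100 XOR 00111110 = 10011010
byte 14: 10100111 XOR 10101110 = 00001001

e8 3d 23 b2 01 59 88 47 3e d6 63 dc 7a 9a 09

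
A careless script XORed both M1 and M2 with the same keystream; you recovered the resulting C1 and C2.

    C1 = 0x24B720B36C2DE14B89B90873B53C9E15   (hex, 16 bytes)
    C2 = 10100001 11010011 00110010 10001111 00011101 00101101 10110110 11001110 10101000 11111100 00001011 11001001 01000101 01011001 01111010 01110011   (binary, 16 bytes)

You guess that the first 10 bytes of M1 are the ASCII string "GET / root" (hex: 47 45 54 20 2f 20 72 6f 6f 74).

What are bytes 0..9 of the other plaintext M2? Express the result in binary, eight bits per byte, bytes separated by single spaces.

11000010 00100001 01000110 00011100 01011110 00100000 00100101 11101010 01001110 00110001

First, C1 ⊕ C2 = (M1 ⊕ K) ⊕ (M2 ⊕ K) = M1 ⊕ M2, so the key drops out. Then M2 = (M1 ⊕ M2) ⊕ M1 over the first 10 bytes.
byte 0: (24 xor a1) xor 47 = 85 xor 47 = c2
byte 1: (b7 xor d3) xor 45 = 64 xor 45 = 21
byte 2: (20 xor 32) xor 54 = 12 xor 54 = 46
byte 3: (b3 xor 8f) xor 20 = 3c xor 20 = 1c
byte 4: (6c xor 1d) xor 2f = 71 xor 2f = 5e
byte 5: (2d xor 2d) xor 20 = 00 xor 20 = 20
byte 6: (e1 xor b6) xor 72 = 57 xor 72 = 25
byte 7: (4b xor ce) xor 6f = 85 xor 6f = ea
byte 8: (89 xor a8) xor 6f = 21 xor 6f = 4e
byte 9: (b9 xor fc) xor 74 = 45 xor 74 = 31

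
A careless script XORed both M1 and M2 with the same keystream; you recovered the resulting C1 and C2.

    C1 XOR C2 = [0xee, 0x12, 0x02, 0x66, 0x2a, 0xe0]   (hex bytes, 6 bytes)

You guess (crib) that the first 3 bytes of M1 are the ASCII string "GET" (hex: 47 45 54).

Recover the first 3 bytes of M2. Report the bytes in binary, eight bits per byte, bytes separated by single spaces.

Since C1 ⊕ C2 = M1 ⊕ M2, XORing with the guessed M1 bytes yields the corresponding M2 bytes: M2 = (C1 ⊕ C2) ⊕ M1.
238 XOR  71 = 169
 18 XOR  69 =  87
  2 XOR  84 =  86

10101001 01010111 01010110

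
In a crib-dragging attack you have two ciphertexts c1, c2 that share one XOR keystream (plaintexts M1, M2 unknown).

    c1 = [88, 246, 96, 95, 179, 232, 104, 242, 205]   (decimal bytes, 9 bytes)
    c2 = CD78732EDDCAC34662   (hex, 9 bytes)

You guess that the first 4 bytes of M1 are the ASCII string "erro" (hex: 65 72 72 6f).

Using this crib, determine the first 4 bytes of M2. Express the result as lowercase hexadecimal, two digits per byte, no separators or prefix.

f0fc611e

First, c1 ⊕ c2 = (M1 ⊕ K) ⊕ (M2 ⊕ K) = M1 ⊕ M2, so the key drops out. Then M2 = (M1 ⊕ M2) ⊕ M1 over the first 4 bytes.
byte 0: (58 ⊕ cd) ⊕ 65 = 95 ⊕ 65 = f0
byte 1: (f6 ⊕ 78) ⊕ 72 = 8e ⊕ 72 = fc
byte 2: (60 ⊕ 73) ⊕ 72 = 13 ⊕ 72 = 61
byte 3: (5f ⊕ 2e) ⊕ 6f = 71 ⊕ 6f = 1e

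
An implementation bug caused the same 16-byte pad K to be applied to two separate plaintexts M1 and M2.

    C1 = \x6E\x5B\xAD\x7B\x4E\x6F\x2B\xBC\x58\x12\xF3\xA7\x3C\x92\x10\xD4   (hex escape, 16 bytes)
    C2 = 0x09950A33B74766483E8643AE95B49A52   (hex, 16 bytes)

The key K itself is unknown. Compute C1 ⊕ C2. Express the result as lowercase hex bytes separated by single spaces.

C1 ⊕ C2 = (M1 ⊕ K) ⊕ (M2 ⊕ K) = M1 ⊕ M2 — the shared key cancels under XOR.
6e ⊕ 09 = 67
5b ⊕ 95 = ce
ad ⊕ 0a = a7
7b ⊕ 33 = 48
4e ⊕ b7 = f9
6f ⊕ 47 = 28
2b ⊕ 66 = 4d
bc ⊕ 48 = f4
58 ⊕ 3e = 66
12 ⊕ 86 = 94
f3 ⊕ 43 = b0
a7 ⊕ ae = 09
3c ⊕ 95 = a9
92 ⊕ b4 = 26
10 ⊕ 9a = 8a
d4 ⊕ 52 = 86

67 ce a7 48 f9 28 4d f4 66 94 b0 09 a9 26 8a 86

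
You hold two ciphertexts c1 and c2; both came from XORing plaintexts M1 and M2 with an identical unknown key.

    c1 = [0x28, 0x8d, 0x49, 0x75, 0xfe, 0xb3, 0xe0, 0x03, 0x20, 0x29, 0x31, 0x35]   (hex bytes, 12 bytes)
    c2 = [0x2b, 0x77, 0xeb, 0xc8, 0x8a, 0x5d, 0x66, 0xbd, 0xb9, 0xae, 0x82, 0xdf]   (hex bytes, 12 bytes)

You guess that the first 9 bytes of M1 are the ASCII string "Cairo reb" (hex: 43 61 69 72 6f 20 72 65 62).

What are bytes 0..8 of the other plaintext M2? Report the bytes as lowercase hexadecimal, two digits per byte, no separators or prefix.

First, c1 ⊕ c2 = (M1 ⊕ K) ⊕ (M2 ⊕ K) = M1 ⊕ M2, so the key drops out. Then M2 = (M1 ⊕ M2) ⊕ M1 over the first 9 bytes.
byte 0: (28 ⊕ 2b) ⊕ 43 = 03 ⊕ 43 = 40
byte 1: (8d ⊕ 77) ⊕ 61 = fa ⊕ 61 = 9b
byte 2: (49 ⊕ eb) ⊕ 69 = a2 ⊕ 69 = cb
byte 3: (75 ⊕ c8) ⊕ 72 = bd ⊕ 72 = cf
byte 4: (fe ⊕ 8a) ⊕ 6f = 74 ⊕ 6f = 1b
byte 5: (b3 ⊕ 5d) ⊕ 20 = ee ⊕ 20 = ce
byte 6: (e0 ⊕ 66) ⊕ 72 = 86 ⊕ 72 = f4
byte 7: (03 ⊕ bd) ⊕ 65 = be ⊕ 65 = db
byte 8: (20 ⊕ b9) ⊕ 62 = 99 ⊕ 62 = fb

409bcbcf1bcef4dbfb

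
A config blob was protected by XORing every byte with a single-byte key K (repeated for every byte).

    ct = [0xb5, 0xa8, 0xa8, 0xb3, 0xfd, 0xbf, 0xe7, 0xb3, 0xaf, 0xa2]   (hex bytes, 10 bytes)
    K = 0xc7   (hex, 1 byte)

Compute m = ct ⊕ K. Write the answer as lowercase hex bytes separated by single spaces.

The 1-byte key repeats, so the effective keystream is c7 c7 c7 c7 c7 c7 c7 c7 c7 c7.
byte 0: b5 ^ c7 = 72
byte 1: a8 ^ c7 = 6f
byte 2: a8 ^ c7 = 6f
byte 3: b3 ^ c7 = 74
byte 4: fd ^ c7 = 3a
byte 5: bf ^ c7 = 78
byte 6: e7 ^ c7 = 20
byte 7: b3 ^ c7 = 74
byte 8: af ^ c7 = 68
byte 9: a2 ^ c7 = 65

72 6f 6f 74 3a 78 20 74 68 65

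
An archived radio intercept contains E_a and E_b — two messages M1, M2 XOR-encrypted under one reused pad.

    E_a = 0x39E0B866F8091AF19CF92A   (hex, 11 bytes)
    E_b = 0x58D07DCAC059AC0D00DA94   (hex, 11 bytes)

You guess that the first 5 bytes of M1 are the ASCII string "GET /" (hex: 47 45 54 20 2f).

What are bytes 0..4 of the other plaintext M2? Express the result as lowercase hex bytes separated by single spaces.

26 75 91 8c 17

First, E_a ⊕ E_b = (M1 ⊕ K) ⊕ (M2 ⊕ K) = M1 ⊕ M2, so the key drops out. Then M2 = (M1 ⊕ M2) ⊕ M1 over the first 5 bytes.
byte 0: (39 xor 58) xor 47 = 61 xor 47 = 26
byte 1: (e0 xor d0) xor 45 = 30 xor 45 = 75
byte 2: (b8 xor 7d) xor 54 = c5 xor 54 = 91
byte 3: (66 xor ca) xor 20 = ac xor 20 = 8c
byte 4: (f8 xor c0) xor 2f = 38 xor 2f = 17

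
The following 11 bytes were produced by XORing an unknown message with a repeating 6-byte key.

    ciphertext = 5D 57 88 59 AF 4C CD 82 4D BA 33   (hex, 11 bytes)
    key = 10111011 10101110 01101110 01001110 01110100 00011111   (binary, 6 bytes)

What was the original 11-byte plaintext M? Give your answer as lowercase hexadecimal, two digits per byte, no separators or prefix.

e6f9e617db53762c23f447

The 6-byte key repeats, so the effective keystream is bb ae 6e 4e 74 1f bb ae 6e 4e 74.
byte 0: 5d ^ bb = e6
byte 1: 57 ^ ae = f9
byte 2: 88 ^ 6e = e6
byte 3: 59 ^ 4e = 17
byte 4: af ^ 74 = db
byte 5: 4c ^ 1f = 53
byte 6: cd ^ bb = 76
byte 7: 82 ^ ae = 2c
byte 8: 4d ^ 6e = 23
byte 9: ba ^ 4e = f4
byte 10: 33 ^ 74 = 47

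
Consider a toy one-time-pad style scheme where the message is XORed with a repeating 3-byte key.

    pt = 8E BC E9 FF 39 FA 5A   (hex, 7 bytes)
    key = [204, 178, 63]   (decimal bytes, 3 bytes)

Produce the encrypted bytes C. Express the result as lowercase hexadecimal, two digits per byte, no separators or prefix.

420ed6338bc596

The 3-byte key repeats, so the effective keystream is cc b2 3f cc b2 3f cc.
byte 0: 8e XOR cc = 42
byte 1: bc XOR b2 = 0e
byte 2: e9 XOR 3f = d6
byte 3: ff XOR cc = 33
byte 4: 39 XOR b2 = 8b
byte 5: fa XOR 3f = c5
byte 6: 5a XOR cc = 96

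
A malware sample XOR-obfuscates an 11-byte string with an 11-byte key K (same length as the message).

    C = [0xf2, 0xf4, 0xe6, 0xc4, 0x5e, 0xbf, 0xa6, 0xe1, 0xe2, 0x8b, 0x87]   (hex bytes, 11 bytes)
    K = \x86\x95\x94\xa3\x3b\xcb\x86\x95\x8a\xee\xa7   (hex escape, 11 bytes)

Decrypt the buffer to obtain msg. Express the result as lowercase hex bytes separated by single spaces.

74 61 72 67 65 74 20 74 68 65 20

f2 ^ 86 = 74
f4 ^ 95 = 61
e6 ^ 94 = 72
c4 ^ a3 = 67
5e ^ 3b = 65
bf ^ cb = 74
a6 ^ 86 = 20
e1 ^ 95 = 74
e2 ^ 8a = 68
8b ^ ee = 65
87 ^ a7 = 20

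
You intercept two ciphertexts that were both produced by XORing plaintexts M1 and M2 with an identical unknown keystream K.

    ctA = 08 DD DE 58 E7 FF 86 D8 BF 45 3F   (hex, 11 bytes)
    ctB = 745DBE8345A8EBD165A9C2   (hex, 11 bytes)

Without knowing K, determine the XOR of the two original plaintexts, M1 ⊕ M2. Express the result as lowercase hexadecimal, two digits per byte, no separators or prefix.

7c8060dba2576d09daecfd

ctA ⊕ ctB = (M1 ⊕ K) ⊕ (M2 ⊕ K) = M1 ⊕ M2 — the shared key cancels under XOR.
byte 0: 00001000 xor 01110100 = 01111100
byte 1: 11011101 xor 01011101 = 10000000
byte 2: 11011110 xor 10111110 = 01100000
byte 3: 01011000 xor 10000011 = 11011011
byte 4: 11100111 xor 01000101 = 10100010
byte 5: 11111111 xor 10101000 = 01010111
byte 6: 10000110 xor 11101011 = 01101101
byte 7: 11011000 xor 11010001 = 00001001
byte 8: 10111111 xor 01100101 = 11011010
byte 9: 01000101 xor 10101001 = 11101100
byte 10: 00111111 xor 11000010 = 11111101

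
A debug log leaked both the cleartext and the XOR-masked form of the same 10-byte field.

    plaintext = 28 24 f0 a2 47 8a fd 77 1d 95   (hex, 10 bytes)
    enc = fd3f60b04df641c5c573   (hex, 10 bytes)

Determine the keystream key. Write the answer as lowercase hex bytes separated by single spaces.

d5 1b 90 12 0a 7c bc b2 d8 e6

Since enc = plaintext ⊕ key, XORing both sides with plaintext gives key = plaintext ⊕ enc.
28 XOR fd = d5
24 XOR 3f = 1b
f0 XOR 60 = 90
a2 XOR b0 = 12
47 XOR 4d = 0a
8a XOR f6 = 7c
fd XOR 41 = bc
77 XOR c5 = b2
1d XOR c5 = d8
95 XOR 73 = e6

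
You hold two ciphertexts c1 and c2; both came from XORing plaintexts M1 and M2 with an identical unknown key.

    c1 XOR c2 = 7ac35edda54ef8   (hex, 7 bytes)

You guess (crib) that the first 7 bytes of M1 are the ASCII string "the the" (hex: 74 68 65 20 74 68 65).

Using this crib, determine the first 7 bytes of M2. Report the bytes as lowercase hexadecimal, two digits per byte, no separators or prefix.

Since c1 ⊕ c2 = M1 ⊕ M2, XORing with the guessed M1 bytes yields the corresponding M2 bytes: M2 = (c1 ⊕ c2) ⊕ M1.
byte 0: 01111010 ⊕ 01110100 = 00001110
byte 1: 11000011 ⊕ 01101000 = 10101011
byte 2: 01011110 ⊕ 01100101 = 00111011
byte 3: 11011101 ⊕ 00100000 = 11111101
byte 4: 10100101 ⊕ 01110100 = 11010001
byte 5: 01001110 ⊕ 01101000 = 00100110
byte 6: 11111000 ⊕ 01100101 = 10011101

0eab3bfdd1269d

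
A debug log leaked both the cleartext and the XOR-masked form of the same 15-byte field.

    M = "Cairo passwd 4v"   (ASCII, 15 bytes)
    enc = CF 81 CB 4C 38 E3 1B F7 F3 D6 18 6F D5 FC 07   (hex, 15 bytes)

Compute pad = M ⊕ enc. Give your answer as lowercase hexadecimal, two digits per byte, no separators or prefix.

8ce0a23e57c36b9680a56f0bf5c871

Since enc = M ⊕ pad, XORing both sides with M gives pad = M ⊕ enc.
01000011 ⊕ 11001111 = 10001100
01100001 ⊕ 10000001 = 11100000
01101001 ⊕ 11001011 = 10100010
01110010 ⊕ 01001100 = 00111110
01101111 ⊕ 00111000 = 01010111
00100000 ⊕ 11100011 = 11000011
01110000 ⊕ 00011011 = 01101011
01100001 ⊕ 11110111 = 10010110
01110011 ⊕ 11110011 = 10000000
01110011 ⊕ 11010110 = 10100101
01110111 ⊕ 00011000 = 01101111
01100100 ⊕ 01101111 = 00001011
00100000 ⊕ 11010101 = 11110101
00110100 ⊕ 11111100 = 11001000
01110110 ⊕ 00000111 = 01110001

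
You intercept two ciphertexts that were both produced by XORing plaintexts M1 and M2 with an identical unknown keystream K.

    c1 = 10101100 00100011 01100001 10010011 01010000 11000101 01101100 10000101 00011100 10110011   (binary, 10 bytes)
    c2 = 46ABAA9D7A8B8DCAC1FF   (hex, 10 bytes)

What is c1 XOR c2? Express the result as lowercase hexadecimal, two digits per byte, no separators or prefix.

ea88cb0e2a4ee14fdd4c

c1 ⊕ c2 = (M1 ⊕ K) ⊕ (M2 ⊕ K) = M1 ⊕ M2 — the shared key cancels under XOR.
ac xor 46 = ea
23 xor ab = 88
61 xor aa = cb
93 xor 9d = 0e
50 xor 7a = 2a
c5 xor 8b = 4e
6c xor 8d = e1
85 xor ca = 4f
1c xor c1 = dd
b3 xor ff = 4c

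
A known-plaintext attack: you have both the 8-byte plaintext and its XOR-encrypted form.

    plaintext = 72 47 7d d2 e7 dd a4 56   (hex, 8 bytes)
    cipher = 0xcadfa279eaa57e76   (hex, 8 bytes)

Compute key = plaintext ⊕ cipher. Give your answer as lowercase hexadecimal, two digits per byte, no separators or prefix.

Since cipher = plaintext ⊕ key, XORing both sides with plaintext gives key = plaintext ⊕ cipher.
byte 0: 72 XOR ca = b8
byte 1: 47 XOR df = 98
byte 2: 7d XOR a2 = df
byte 3: d2 XOR 79 = ab
byte 4: e7 XOR ea = 0d
byte 5: dd XOR a5 = 78
byte 6: a4 XOR 7e = da
byte 7: 56 XOR 76 = 20

b898dfab0d78da20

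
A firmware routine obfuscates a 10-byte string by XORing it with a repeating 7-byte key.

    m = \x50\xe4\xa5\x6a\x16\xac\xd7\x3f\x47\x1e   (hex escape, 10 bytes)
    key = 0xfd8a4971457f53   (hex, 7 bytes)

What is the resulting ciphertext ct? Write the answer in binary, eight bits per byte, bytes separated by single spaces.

10101101 01101110 11101100 00011011 01010011 11010011 10000100 11000010 11001101 01010111

The 7-byte key repeats, so the effective keystream is fd 8a 49 71 45 7f 53 fd 8a 49.
byte 0: 01010000 ⊕ 11111101 = 10101101
byte 1: 11100100 ⊕ 10001010 = 01101110
byte 2: 10100101 ⊕ 01001001 = 11101100
byte 3: 01101010 ⊕ 01110001 = 00011011
byte 4: 00010110 ⊕ 01000101 = 01010011
byte 5: 10101100 ⊕ 01111111 = 11010011
byte 6: 11010111 ⊕ 01010011 = 10000100
byte 7: 00111111 ⊕ 11111101 = 11000010
byte 8: 01000111 ⊕ 10001010 = 11001101
byte 9: 00011110 ⊕ 01001001 = 01010111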